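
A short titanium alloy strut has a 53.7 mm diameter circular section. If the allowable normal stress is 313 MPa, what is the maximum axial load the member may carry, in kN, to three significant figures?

709 kN

A = 2265 mm².
P_max = σ_allow · A = 313 · 2265 = 708900 N = 708.9 kN.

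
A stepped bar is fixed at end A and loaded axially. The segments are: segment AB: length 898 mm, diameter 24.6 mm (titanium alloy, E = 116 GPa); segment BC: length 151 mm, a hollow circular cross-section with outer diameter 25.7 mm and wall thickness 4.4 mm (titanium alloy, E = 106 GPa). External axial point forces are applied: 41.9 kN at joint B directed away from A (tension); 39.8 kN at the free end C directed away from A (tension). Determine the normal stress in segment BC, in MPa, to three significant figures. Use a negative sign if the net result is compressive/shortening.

Internal axial forces (sectioning from the free end, tension +): N_BC = 39.8 kN, N_AB = 81.7 kN.
A_BC = 294.4 mm².
σ_BC = N_BC/A_BC = 39800/294.4 = 135.2 MPa.

135 MPa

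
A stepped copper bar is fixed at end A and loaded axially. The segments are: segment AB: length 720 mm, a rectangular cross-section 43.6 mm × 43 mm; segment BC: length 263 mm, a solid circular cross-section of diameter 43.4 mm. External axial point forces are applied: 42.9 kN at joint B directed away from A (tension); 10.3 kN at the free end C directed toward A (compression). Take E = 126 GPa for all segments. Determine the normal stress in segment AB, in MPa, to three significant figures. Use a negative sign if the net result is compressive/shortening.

17.4 MPa

Internal axial forces (sectioning from the free end, tension +): N_BC = -10.3 kN, N_AB = 32.6 kN.
A_AB = 1875 mm².
σ_AB = N_AB/A_AB = 32600/1875 = 17.39 MPa.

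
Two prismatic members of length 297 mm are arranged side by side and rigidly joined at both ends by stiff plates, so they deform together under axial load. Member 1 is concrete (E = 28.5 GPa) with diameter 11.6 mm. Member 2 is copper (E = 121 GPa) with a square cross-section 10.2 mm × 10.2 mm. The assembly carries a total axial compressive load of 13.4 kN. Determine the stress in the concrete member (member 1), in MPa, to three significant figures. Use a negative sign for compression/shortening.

A_1 = 105.7 mm².
A_2 = 104 mm².
Equal strain + equilibrium ⇒ each member carries load in proportion to AE: A₁E₁ = 3012000 N, A₂E₂ = 12590000 N, ΣAE = 15600000 N.
σ₁ = P·E₁/ΣAE = -13400·28500/15600000 = -24.48 MPa.

-24.5 MPa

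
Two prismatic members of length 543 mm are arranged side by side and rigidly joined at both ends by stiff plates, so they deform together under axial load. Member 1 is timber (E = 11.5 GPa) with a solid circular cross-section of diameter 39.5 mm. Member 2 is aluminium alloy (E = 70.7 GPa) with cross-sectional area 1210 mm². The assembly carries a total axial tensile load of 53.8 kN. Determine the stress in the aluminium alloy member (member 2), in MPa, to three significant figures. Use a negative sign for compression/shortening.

38.2 MPa

A_1 = 1225 mm².
Equal strain + equilibrium ⇒ each member carries load in proportion to AE: A₁E₁ = 14090000 N, A₂E₂ = 85550000 N, ΣAE = 99640000 N.
σ₂ = P·E₂/ΣAE = 53800·70700/99640000 = 38.17 MPa.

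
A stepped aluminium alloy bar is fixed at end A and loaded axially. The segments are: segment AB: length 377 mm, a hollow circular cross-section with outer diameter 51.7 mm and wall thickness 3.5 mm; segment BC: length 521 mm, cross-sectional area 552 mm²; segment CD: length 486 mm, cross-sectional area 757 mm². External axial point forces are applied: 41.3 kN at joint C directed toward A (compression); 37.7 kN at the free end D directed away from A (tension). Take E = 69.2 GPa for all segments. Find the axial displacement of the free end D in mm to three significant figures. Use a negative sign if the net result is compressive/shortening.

Internal axial forces (sectioning from the free end, tension +): N_CD = 37.7 kN, N_BC = -3.6 kN, N_AB = -3.6 kN.
A_AB = 530 mm².
δ_AB = -3600·377/(530·69200) = -0.03701 mm
δ_BC = -3600·521/(552·69200) = -0.0491 mm
δ_CD = 37700·486/(757·69200) = 0.3498 mm
δ = Σδ_i = 0.2637 mm.

0.264 mm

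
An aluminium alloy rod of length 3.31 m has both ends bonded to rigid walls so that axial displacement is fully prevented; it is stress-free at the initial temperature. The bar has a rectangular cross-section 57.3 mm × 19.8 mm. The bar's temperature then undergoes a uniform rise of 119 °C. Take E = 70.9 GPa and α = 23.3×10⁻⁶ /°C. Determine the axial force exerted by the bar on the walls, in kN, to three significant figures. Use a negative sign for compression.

Free thermal expansion αLΔT = 23.3e-6 · 3310 · 119 = 9.178 mm.
The walls impose strain ε = −(9.178)/3310 = -2.7727e-03; σ = Eε = 70900 · -2.7727e-03 = -196.6 MPa.
Wall reaction R = σ·A = -196.6·1135 = -223000 N = -223 kN.

-223 kN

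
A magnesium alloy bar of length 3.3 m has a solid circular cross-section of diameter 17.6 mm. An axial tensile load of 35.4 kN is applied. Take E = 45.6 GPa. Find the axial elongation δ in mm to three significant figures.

10.5 mm

A = 243.3 mm².
δ_mech = NL/(AE) = 35400·3300/(243.3·45600) = 10.53 mm.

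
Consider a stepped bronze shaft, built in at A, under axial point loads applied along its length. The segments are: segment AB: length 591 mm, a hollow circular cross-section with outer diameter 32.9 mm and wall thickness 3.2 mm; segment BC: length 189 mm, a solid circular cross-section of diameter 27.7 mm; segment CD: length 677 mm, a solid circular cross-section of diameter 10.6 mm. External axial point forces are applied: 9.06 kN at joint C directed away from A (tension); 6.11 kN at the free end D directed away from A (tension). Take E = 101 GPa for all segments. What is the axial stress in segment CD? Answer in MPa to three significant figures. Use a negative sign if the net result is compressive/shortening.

69.2 MPa

Internal axial forces (sectioning from the free end, tension +): N_CD = 6.11 kN, N_BC = 15.17 kN, N_AB = 15.17 kN.
A_CD = 88.25 mm².
σ_CD = N_CD/A_CD = 6110/88.25 = 69.24 MPa.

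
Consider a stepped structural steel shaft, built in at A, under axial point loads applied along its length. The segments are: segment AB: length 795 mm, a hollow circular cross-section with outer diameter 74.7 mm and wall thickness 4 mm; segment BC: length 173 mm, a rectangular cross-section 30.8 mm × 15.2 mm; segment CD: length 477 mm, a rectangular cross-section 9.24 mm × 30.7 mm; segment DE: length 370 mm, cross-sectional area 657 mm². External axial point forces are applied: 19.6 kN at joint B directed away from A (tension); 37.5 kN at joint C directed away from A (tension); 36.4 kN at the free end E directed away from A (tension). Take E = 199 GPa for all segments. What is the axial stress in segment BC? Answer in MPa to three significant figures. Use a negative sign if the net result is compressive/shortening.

158 MPa

Internal axial forces (sectioning from the free end, tension +): N_DE = 36.4 kN, N_CD = 36.4 kN, N_BC = 73.9 kN, N_AB = 93.5 kN.
A_BC = 468.2 mm².
σ_BC = N_BC/A_BC = 73900/468.2 = 157.9 MPa.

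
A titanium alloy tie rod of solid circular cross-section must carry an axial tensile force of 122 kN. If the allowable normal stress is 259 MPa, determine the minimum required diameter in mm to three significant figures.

24.5 mm

Required area A ≥ P/σ_allow = 122000/259 = 471 mm².
For a solid circular section, d ≥ √(4A/π) = 24.49 mm.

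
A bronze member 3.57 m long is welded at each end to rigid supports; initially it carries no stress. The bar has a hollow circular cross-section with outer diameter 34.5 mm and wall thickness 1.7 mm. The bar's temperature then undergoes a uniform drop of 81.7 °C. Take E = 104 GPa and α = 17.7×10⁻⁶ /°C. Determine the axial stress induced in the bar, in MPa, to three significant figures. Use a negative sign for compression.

150 MPa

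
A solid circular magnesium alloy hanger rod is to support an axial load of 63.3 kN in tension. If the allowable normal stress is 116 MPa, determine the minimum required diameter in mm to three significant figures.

Required area A ≥ P/σ_allow = 63300/116 = 545.7 mm².
For a solid circular section, d ≥ √(4A/π) = 26.36 mm.

26.4 mm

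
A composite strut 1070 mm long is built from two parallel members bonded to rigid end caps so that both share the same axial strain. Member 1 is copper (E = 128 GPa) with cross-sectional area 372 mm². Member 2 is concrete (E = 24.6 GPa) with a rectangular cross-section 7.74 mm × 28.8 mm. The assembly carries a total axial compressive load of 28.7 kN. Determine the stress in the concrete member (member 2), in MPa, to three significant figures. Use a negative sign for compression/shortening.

A_2 = 222.9 mm².
Equal strain + equilibrium ⇒ each member carries load in proportion to AE: A₁E₁ = 47620000 N, A₂E₂ = 5484000 N, ΣAE = 53100000 N.
σ₂ = P·E₂/ΣAE = -28700·24600/53100000 = -13.3 MPa.

-13.3 MPa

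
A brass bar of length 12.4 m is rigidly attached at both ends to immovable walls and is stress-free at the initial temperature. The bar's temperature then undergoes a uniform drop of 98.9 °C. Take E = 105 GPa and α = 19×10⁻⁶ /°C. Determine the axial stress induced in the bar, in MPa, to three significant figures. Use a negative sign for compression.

Free thermal expansion αLΔT = 19e-6 · 12400 · -98.9 = -23.3 mm.
The walls impose strain ε = −(-23.3)/12400 = 1.8791e-03; σ = Eε = 105000 · 1.8791e-03 = 197.3 MPa.

197 MPa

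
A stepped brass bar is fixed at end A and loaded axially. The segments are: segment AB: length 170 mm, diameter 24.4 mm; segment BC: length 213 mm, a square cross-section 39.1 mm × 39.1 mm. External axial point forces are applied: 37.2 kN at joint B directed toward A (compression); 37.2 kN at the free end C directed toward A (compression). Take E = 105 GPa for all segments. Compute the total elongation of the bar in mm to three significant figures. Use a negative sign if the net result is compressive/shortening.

-0.307 mm

Internal axial forces (sectioning from the free end, tension +): N_BC = -37.2 kN, N_AB = -74.4 kN.
A_AB = 467.6 mm².
A_BC = 1529 mm².
δ_AB = -74400·170/(467.6·105000) = -0.2576 mm
δ_BC = -37200·213/(1529·105000) = -0.04936 mm
δ = Σδ_i = -0.307 mm.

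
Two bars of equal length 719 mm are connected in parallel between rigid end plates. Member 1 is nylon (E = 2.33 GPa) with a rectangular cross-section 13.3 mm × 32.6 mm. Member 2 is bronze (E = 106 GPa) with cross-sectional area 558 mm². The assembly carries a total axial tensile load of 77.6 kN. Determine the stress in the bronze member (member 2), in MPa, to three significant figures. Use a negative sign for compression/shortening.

137 MPa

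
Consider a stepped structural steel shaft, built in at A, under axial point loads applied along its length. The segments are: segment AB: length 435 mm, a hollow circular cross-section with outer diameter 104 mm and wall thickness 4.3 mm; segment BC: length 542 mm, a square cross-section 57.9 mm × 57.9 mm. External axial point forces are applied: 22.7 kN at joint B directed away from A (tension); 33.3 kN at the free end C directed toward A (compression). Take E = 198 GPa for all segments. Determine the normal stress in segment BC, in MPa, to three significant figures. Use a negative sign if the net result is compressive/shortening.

Internal axial forces (sectioning from the free end, tension +): N_BC = -33.3 kN, N_AB = -10.6 kN.
A_BC = 3352 mm².
σ_BC = N_BC/A_BC = -33300/3352 = -9.933 MPa.

-9.93 MPa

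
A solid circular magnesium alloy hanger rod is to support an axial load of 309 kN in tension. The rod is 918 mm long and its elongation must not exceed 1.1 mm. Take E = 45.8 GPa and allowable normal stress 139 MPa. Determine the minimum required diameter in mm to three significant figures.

84.7 mm

Required area A ≥ P/σ_allow = 309000/139 = 2223 mm².
For a solid circular section, d ≥ √(4A/π) = 53.2 mm.
Elongation limit: A ≥ PL/(Eδ_allow) = 309000·918/(45800·1.1) = 5630 mm² ⇒ d ≥ 84.67 mm.
The elongation limit governs.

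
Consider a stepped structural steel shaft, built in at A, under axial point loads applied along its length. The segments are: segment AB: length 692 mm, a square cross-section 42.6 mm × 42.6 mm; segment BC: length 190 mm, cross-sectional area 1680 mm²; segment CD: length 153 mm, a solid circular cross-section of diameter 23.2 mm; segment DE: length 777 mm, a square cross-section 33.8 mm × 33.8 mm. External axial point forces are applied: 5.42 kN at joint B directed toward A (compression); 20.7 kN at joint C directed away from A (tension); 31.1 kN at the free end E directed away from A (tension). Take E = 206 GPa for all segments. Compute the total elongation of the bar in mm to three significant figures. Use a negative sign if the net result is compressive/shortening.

0.272 mm

Internal axial forces (sectioning from the free end, tension +): N_DE = 31.1 kN, N_CD = 31.1 kN, N_BC = 51.8 kN, N_AB = 46.38 kN.
A_AB = 1815 mm².
A_CD = 422.7 mm².
A_DE = 1142 mm².
δ_AB = 46380·692/(1815·206000) = 0.08585 mm
δ_BC = 51800·190/(1680·206000) = 0.02844 mm
δ_CD = 31100·153/(422.7·206000) = 0.05464 mm
δ_DE = 31100·777/(1142·206000) = 0.1027 mm
δ = Σδ_i = 0.2716 mm.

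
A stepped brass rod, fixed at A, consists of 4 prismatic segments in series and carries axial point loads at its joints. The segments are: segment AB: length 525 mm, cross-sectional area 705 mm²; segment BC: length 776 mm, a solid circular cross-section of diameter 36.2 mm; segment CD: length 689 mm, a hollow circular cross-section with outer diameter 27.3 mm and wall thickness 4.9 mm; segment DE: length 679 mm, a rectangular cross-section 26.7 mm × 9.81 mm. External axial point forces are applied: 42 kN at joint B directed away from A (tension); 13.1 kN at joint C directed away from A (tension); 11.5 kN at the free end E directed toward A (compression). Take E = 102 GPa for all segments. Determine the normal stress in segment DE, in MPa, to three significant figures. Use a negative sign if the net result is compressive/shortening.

Internal axial forces (sectioning from the free end, tension +): N_DE = -11.5 kN, N_CD = -11.5 kN, N_BC = 1.6 kN, N_AB = 43.6 kN.
A_DE = 261.9 mm².
σ_DE = N_DE/A_DE = -11500/261.9 = -43.91 MPa.

-43.9 MPa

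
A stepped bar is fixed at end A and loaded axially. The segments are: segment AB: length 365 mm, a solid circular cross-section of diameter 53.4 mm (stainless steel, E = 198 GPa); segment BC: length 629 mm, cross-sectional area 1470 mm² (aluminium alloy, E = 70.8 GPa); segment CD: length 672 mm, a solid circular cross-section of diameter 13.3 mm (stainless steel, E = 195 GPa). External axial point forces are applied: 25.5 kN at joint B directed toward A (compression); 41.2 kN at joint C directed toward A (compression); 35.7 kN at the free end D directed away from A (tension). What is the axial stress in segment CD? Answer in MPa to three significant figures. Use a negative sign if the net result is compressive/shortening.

257 MPa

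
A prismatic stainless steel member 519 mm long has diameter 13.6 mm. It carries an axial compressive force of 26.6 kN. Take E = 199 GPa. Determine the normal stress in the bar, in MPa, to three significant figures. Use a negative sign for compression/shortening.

-183 MPa

A = 145.3 mm².
σ = N/A = -26600/145.3 = -183.1 MPa.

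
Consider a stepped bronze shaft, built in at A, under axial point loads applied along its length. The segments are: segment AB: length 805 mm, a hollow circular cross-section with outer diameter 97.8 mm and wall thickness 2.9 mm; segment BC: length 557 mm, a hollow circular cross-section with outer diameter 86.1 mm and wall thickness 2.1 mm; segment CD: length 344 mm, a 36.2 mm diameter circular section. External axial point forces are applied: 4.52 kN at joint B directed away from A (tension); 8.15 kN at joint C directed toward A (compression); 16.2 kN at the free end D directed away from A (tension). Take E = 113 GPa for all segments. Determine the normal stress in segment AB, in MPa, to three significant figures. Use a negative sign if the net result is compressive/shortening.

Internal axial forces (sectioning from the free end, tension +): N_CD = 16.2 kN, N_BC = 8.05 kN, N_AB = 12.57 kN.
A_AB = 864.6 mm².
σ_AB = N_AB/A_AB = 12570/864.6 = 14.54 MPa.

14.5 MPa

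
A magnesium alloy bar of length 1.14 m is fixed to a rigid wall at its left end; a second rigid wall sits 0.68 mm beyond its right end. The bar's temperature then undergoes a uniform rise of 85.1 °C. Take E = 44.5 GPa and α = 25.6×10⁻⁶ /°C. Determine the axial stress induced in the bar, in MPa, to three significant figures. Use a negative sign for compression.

-70.4 MPa

Free thermal expansion αLΔT = 25.6e-6 · 1140 · 85.1 = 2.484 mm.
The walls engage after the gap closes; constrained expansion = 2.484 − 0.68 = 1.804 mm.
The walls impose strain ε = −(1.804)/1140 = -1.5821e-03; σ = Eε = 44500 · -1.5821e-03 = -70.4 MPa.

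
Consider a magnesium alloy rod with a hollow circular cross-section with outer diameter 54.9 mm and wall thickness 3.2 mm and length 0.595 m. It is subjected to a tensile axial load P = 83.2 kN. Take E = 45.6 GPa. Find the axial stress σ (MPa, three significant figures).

A = 519.7 mm².
σ = N/A = 83200/519.7 = 160.1 MPa.

160 MPa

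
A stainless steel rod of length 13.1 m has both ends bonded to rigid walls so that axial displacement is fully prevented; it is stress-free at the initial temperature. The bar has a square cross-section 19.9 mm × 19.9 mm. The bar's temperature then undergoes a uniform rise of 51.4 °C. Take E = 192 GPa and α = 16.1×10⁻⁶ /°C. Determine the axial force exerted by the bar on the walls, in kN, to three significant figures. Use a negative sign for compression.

Free thermal expansion αLΔT = 16.1e-6 · 13100 · 51.4 = 10.84 mm.
The walls impose strain ε = −(10.84)/13100 = -8.2754e-04; σ = Eε = 192000 · -8.2754e-04 = -158.9 MPa.
Wall reaction R = σ·A = -158.9·396 = -62920 N = -62.92 kN.

-62.9 kN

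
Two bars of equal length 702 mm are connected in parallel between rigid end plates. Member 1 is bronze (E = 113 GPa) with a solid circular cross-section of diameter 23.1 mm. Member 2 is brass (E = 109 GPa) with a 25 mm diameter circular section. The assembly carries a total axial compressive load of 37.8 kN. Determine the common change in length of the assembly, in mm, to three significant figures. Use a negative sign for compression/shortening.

-0.263 mm

A_1 = 419.1 mm².
A_2 = 490.9 mm².
Equal strain + equilibrium ⇒ each member carries load in proportion to AE: A₁E₁ = 47360000 N, A₂E₂ = 53510000 N, ΣAE = 100900000 N.
δ = PL/ΣAE = -37800·702/100900000 = -0.2631 mm.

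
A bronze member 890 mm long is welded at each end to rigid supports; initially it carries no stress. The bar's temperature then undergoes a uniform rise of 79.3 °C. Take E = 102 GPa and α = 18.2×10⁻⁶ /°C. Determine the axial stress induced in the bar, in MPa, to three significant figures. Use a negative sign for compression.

-147 MPa

Free thermal expansion αLΔT = 18.2e-6 · 890 · 79.3 = 1.285 mm.
The walls impose strain ε = −(1.285)/890 = -1.4433e-03; σ = Eε = 102000 · -1.4433e-03 = -147.2 MPa.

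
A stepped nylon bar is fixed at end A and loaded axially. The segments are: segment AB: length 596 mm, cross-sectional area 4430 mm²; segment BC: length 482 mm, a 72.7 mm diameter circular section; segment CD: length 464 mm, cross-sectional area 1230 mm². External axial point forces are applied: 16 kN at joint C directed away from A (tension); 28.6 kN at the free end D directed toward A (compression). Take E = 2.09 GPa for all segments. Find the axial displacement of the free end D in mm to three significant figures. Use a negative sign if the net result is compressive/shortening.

-6.67 mm

Internal axial forces (sectioning from the free end, tension +): N_CD = -28.6 kN, N_BC = -12.6 kN, N_AB = -12.6 kN.
A_BC = 4151 mm².
δ_AB = -12600·596/(4430·2090) = -0.8111 mm
δ_BC = -12600·482/(4151·2090) = -0.7 mm
δ_CD = -28600·464/(1230·2090) = -5.162 mm
δ = Σδ_i = -6.673 mm.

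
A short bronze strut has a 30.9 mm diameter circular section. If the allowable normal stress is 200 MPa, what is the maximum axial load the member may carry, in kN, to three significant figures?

A = 749.9 mm².
P_max = σ_allow · A = 200 · 749.9 = 150000 N = 150 kN.

150 kN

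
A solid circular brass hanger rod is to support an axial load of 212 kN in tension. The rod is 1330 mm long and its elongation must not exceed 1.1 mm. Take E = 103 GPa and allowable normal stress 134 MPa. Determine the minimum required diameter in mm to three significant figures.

56.3 mm

Required area A ≥ P/σ_allow = 212000/134 = 1582 mm².
For a solid circular section, d ≥ √(4A/π) = 44.88 mm.
Elongation limit: A ≥ PL/(Eδ_allow) = 212000·1330/(103000·1.1) = 2489 mm² ⇒ d ≥ 56.29 mm.
The elongation limit governs.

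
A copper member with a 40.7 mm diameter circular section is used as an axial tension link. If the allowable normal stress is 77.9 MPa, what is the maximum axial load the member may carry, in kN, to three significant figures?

101 kN

A = 1301 mm².
P_max = σ_allow · A = 77.9 · 1301 = 101300 N = 101.3 kN.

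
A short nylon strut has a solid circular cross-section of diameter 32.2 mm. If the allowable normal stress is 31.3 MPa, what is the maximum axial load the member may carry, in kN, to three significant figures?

A = 814.3 mm².
P_max = σ_allow · A = 31.3 · 814.3 = 25490 N = 25.49 kN.

25.5 kN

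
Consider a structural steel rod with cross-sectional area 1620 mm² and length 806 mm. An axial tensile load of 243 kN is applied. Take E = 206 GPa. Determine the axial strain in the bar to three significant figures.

7.28e-04

σ = N/A = 150 MPa; ε = σ/E = 150/206000 = 7.282e-04.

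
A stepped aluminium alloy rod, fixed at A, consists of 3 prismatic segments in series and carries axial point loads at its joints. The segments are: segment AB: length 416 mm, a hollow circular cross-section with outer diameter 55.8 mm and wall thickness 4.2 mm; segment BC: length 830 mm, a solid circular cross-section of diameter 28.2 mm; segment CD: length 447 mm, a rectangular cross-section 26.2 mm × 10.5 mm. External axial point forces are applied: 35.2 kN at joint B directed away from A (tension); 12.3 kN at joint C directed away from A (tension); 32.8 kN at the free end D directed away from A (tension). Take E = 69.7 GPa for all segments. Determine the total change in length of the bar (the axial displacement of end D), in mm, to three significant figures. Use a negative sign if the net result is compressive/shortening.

Internal axial forces (sectioning from the free end, tension +): N_CD = 32.8 kN, N_BC = 45.1 kN, N_AB = 80.3 kN.
A_AB = 680.8 mm².
A_BC = 624.6 mm².
A_CD = 275.1 mm².
δ_AB = 80300·416/(680.8·69700) = 0.7039 mm
δ_BC = 45100·830/(624.6·69700) = 0.8599 mm
δ_CD = 32800·447/(275.1·69700) = 0.7646 mm
δ = Σδ_i = 2.328 mm.

2.33 mm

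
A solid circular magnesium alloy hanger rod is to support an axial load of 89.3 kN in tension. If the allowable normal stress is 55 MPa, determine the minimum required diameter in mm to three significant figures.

Required area A ≥ P/σ_allow = 89300/55 = 1624 mm².
For a solid circular section, d ≥ √(4A/π) = 45.47 mm.

45.5 mm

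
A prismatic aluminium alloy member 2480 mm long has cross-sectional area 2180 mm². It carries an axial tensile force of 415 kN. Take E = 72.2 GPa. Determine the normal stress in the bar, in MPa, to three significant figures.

σ = N/A = 415000/2180 = 190.4 MPa.

190 MPa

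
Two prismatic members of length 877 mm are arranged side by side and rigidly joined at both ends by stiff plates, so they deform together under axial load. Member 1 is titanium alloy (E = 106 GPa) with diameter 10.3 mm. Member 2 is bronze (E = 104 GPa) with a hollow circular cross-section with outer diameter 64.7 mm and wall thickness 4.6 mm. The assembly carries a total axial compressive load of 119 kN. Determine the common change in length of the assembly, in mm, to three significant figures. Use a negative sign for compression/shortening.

A_1 = 83.32 mm².
A_2 = 868.5 mm².
Equal strain + equilibrium ⇒ each member carries load in proportion to AE: A₁E₁ = 8832000 N, A₂E₂ = 90330000 N, ΣAE = 99160000 N.
δ = PL/ΣAE = -119000·877/99160000 = -1.052 mm.

-1.05 mm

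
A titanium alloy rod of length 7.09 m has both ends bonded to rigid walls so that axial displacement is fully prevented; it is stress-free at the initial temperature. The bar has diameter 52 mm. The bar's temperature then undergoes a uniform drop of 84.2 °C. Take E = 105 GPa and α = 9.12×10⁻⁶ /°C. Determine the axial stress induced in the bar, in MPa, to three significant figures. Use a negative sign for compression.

Free thermal expansion αLΔT = 9.12e-6 · 7090 · -84.2 = -5.444 mm.
The walls impose strain ε = −(-5.444)/7090 = 7.6790e-04; σ = Eε = 105000 · 7.6790e-04 = 80.63 MPa.

80.6 MPa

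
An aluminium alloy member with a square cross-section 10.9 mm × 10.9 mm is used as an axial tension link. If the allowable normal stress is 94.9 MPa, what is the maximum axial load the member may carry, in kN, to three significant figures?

11.3 kN

A = 118.8 mm².
P_max = σ_allow · A = 94.9 · 118.8 = 11280 N = 11.28 kN.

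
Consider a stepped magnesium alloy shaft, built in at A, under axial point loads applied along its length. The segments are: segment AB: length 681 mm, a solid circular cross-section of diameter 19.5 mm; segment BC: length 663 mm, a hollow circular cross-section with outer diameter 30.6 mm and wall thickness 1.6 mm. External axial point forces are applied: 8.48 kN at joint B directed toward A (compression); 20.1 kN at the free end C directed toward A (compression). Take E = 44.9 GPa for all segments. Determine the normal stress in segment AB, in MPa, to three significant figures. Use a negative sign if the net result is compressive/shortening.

-95.7 MPa

Internal axial forces (sectioning from the free end, tension +): N_BC = -20.1 kN, N_AB = -28.58 kN.
A_AB = 298.6 mm².
σ_AB = N_AB/A_AB = -28580/298.6 = -95.7 MPa.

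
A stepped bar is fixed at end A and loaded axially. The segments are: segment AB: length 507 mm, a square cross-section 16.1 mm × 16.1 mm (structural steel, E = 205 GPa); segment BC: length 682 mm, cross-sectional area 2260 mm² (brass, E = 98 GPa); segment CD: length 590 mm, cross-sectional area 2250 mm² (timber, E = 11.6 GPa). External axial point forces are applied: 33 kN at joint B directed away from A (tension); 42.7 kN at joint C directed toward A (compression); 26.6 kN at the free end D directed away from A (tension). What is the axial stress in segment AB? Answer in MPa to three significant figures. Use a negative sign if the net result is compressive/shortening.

Internal axial forces (sectioning from the free end, tension +): N_CD = 26.6 kN, N_BC = -16.1 kN, N_AB = 16.9 kN.
A_AB = 259.2 mm².
σ_AB = N_AB/A_AB = 16900/259.2 = 65.2 MPa.

65.2 MPa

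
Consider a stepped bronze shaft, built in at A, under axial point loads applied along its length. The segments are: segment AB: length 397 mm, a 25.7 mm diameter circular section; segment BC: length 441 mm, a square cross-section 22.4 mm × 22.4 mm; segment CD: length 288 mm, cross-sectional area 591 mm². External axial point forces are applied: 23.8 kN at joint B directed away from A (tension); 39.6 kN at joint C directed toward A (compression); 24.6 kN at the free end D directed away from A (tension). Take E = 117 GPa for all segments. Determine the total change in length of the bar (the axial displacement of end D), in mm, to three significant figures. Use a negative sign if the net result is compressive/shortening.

Internal axial forces (sectioning from the free end, tension +): N_CD = 24.6 kN, N_BC = -15 kN, N_AB = 8.8 kN.
A_AB = 518.7 mm².
A_BC = 501.8 mm².
δ_AB = 8800·397/(518.7·117000) = 0.05756 mm
δ_BC = -15000·441/(501.8·117000) = -0.1127 mm
δ_CD = 24600·288/(591·117000) = 0.1025 mm
δ = Σδ_i = 0.04734 mm.

0.0473 mm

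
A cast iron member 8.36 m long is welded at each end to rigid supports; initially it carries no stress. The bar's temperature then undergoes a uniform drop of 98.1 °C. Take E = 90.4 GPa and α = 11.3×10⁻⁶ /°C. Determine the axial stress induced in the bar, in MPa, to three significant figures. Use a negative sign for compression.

100 MPa

Free thermal expansion αLΔT = 11.3e-6 · 8360 · -98.1 = -9.267 mm.
The walls impose strain ε = −(-9.267)/8360 = 1.1085e-03; σ = Eε = 90400 · 1.1085e-03 = 100.2 MPa.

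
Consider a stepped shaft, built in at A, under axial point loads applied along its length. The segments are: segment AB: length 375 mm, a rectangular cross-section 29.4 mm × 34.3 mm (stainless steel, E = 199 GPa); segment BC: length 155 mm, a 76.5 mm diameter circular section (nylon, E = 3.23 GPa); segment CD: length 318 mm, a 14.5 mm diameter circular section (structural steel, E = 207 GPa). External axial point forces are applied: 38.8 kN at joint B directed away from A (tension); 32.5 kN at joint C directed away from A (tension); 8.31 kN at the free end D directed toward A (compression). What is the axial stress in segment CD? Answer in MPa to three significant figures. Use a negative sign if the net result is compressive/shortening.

-50.3 MPa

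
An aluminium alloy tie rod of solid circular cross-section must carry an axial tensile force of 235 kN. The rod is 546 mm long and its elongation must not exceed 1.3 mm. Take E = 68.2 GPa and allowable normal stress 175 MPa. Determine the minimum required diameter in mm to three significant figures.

42.9 mm

Required area A ≥ P/σ_allow = 235000/175 = 1343 mm².
For a solid circular section, d ≥ √(4A/π) = 41.35 mm.
Elongation limit: A ≥ PL/(Eδ_allow) = 235000·546/(68200·1.3) = 1447 mm² ⇒ d ≥ 42.93 mm.
The elongation limit governs.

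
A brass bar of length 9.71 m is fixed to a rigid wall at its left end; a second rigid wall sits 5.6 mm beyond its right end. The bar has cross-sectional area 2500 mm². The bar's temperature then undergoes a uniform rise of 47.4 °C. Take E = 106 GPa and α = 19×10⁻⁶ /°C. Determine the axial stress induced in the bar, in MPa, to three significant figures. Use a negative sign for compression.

-34.3 MPa

Free thermal expansion αLΔT = 19e-6 · 9710 · 47.4 = 8.745 mm.
The walls engage after the gap closes; constrained expansion = 8.745 − 5.6 = 3.145 mm.
The walls impose strain ε = −(3.145)/9710 = -3.2387e-04; σ = Eε = 106000 · -3.2387e-04 = -34.33 MPa.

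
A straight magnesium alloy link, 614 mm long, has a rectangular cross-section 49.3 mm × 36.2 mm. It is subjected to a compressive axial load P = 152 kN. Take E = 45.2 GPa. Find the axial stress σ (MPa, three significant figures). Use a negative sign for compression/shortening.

A = 1785 mm².
σ = N/A = -152000/1785 = -85.17 MPa.

-85.2 MPa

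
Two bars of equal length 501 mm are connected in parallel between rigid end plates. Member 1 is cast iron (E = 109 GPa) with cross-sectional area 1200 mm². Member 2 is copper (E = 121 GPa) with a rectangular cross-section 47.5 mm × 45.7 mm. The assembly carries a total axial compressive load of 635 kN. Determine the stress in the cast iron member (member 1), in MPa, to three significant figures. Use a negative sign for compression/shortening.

A_2 = 2171 mm².
Equal strain + equilibrium ⇒ each member carries load in proportion to AE: A₁E₁ = 130800000 N, A₂E₂ = 262700000 N, ΣAE = 393500000 N.
σ₁ = P·E₁/ΣAE = -635000·109000/393500000 = -175.9 MPa.

-176 MPa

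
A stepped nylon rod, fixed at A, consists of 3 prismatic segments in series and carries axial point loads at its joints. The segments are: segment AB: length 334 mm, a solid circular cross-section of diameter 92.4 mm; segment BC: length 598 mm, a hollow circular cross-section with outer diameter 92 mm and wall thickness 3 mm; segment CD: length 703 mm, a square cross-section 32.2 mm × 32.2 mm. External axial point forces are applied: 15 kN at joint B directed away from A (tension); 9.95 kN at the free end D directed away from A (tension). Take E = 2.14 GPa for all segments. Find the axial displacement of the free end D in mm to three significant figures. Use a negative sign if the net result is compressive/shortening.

Internal axial forces (sectioning from the free end, tension +): N_CD = 9.95 kN, N_BC = 9.95 kN, N_AB = 24.95 kN.
A_AB = 6706 mm².
A_BC = 838.8 mm².
A_CD = 1037 mm².
δ_AB = 24950·334/(6706·2140) = 0.5807 mm
δ_BC = 9950·598/(838.8·2140) = 3.315 mm
δ_CD = 9950·703/(1037·2140) = 3.152 mm
δ = Σδ_i = 7.048 mm.

7.05 mm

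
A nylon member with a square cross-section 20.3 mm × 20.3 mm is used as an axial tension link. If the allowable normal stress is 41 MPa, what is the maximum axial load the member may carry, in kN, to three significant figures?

A = 412.1 mm².
P_max = σ_allow · A = 41 · 412.1 = 16900 N = 16.9 kN.

16.9 kN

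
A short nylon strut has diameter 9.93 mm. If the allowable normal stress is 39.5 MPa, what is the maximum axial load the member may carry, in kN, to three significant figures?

3.06 kN

A = 77.44 mm².
P_max = σ_allow · A = 39.5 · 77.44 = 3059 N = 3.059 kN.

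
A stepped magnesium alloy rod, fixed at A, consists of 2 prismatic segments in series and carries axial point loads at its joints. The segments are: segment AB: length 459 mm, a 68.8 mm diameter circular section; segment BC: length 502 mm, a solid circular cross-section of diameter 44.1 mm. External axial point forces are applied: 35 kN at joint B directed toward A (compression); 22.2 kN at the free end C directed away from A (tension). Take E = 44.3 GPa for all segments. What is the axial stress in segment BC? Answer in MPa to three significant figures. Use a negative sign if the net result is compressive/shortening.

Internal axial forces (sectioning from the free end, tension +): N_BC = 22.2 kN, N_AB = -12.8 kN.
A_BC = 1527 mm².
σ_BC = N_BC/A_BC = 22200/1527 = 14.53 MPa.

14.5 MPa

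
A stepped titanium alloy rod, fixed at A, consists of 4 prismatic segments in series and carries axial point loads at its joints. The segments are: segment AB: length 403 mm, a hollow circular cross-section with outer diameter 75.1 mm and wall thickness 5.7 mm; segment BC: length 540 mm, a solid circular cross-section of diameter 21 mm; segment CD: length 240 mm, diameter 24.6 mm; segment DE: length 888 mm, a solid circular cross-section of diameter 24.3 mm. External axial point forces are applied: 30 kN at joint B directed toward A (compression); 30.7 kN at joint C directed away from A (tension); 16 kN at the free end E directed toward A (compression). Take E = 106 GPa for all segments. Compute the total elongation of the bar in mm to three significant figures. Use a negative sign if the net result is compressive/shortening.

Internal axial forces (sectioning from the free end, tension +): N_DE = -16 kN, N_CD = -16 kN, N_BC = 14.7 kN, N_AB = -15.3 kN.
A_AB = 1243 mm².
A_BC = 346.4 mm².
A_CD = 475.3 mm².
A_DE = 463.8 mm².
δ_AB = -15300·403/(1243·106000) = -0.04681 mm
δ_BC = 14700·540/(346.4·106000) = 0.2162 mm
δ_CD = -16000·240/(475.3·106000) = -0.07622 mm
δ_DE = -16000·888/(463.8·106000) = -0.289 mm
δ = Σδ_i = -0.1958 mm.

-0.196 mm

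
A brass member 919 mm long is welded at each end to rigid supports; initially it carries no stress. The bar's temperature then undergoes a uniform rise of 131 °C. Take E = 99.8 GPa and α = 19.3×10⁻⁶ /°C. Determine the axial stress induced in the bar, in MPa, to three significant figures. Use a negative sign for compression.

-252 MPa

Free thermal expansion αLΔT = 19.3e-6 · 919 · 131 = 2.324 mm.
The walls impose strain ε = −(2.324)/919 = -2.5283e-03; σ = Eε = 99800 · -2.5283e-03 = -252.3 MPa.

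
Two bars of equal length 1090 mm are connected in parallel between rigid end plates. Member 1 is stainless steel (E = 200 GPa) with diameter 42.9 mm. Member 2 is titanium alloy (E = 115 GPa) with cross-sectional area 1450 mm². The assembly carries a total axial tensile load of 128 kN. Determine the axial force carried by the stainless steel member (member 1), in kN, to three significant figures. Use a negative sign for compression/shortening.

A_1 = 1445 mm².
Equal strain + equilibrium ⇒ each member carries load in proportion to AE: A₁E₁ = 289100000 N, A₂E₂ = 166800000 N, ΣAE = 455800000 N.
F₁ = P·A₁E₁/ΣAE = 128000·289100000/455800000 = 81180 N.

81.2 kN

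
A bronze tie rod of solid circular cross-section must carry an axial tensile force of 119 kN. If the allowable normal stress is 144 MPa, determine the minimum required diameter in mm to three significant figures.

32.4 mm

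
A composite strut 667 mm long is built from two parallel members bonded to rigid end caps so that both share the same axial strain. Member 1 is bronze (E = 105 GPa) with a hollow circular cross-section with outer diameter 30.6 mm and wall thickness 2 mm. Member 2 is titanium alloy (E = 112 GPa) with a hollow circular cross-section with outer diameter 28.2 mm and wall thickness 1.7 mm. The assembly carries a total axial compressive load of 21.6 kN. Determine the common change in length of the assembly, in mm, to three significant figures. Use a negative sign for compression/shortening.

-0.415 mm

A_1 = 179.7 mm².
A_2 = 141.5 mm².
Equal strain + equilibrium ⇒ each member carries load in proportion to AE: A₁E₁ = 18870000 N, A₂E₂ = 15850000 N, ΣAE = 34720000 N.
δ = PL/ΣAE = -21600·667/34720000 = -0.415 mm.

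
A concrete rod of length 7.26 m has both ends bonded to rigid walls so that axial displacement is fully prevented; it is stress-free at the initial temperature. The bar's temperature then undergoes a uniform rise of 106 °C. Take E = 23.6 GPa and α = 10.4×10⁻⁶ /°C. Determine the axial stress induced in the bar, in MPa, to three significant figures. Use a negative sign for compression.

Free thermal expansion αLΔT = 10.4e-6 · 7260 · 106 = 8.003 mm.
The walls impose strain ε = −(8.003)/7260 = -1.1024e-03; σ = Eε = 23600 · -1.1024e-03 = -26.02 MPa.

-26.0 MPa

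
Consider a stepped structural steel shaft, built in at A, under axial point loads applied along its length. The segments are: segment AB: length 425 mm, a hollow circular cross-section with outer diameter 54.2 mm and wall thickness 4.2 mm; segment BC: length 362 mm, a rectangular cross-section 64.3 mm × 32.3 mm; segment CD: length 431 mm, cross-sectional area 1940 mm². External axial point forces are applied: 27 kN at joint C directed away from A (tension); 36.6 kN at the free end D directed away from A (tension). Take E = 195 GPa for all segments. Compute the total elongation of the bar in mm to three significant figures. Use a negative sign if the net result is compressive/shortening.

0.309 mm

Internal axial forces (sectioning from the free end, tension +): N_CD = 36.6 kN, N_BC = 63.6 kN, N_AB = 63.6 kN.
A_AB = 659.7 mm².
A_BC = 2077 mm².
δ_AB = 63600·425/(659.7·195000) = 0.2101 mm
δ_BC = 63600·362/(2077·195000) = 0.05685 mm
δ_CD = 36600·431/(1940·195000) = 0.0417 mm
δ = Σδ_i = 0.3087 mm.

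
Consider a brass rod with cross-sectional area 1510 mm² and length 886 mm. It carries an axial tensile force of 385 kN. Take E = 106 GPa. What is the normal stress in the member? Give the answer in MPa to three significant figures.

255 MPa

σ = N/A = 385000/1510 = 255 MPa.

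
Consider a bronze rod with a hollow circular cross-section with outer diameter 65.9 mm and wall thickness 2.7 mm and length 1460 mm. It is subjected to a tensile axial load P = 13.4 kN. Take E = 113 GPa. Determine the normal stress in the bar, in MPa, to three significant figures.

25.0 MPa

A = 536.1 mm².
σ = N/A = 13400/536.1 = 25 MPa.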